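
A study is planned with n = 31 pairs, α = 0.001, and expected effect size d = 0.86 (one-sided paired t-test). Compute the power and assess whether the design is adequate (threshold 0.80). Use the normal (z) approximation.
Power ≈ 0.96; the study is adequately powered (power ≥ 0.80)

Power calculation (paired t-test, normal approximation):
z_β = d · √n - z_α
z_β = 0.86 · √31 - 3.090
z_β = 0.86 · 5.568 - 3.090
z_β = 1.698

Power = Φ(z_β) = Φ(1.698) ≈ 0.955

Effect size d = 0.86 is large by Cohen's convention (0.2/0.5/0.8).

Threshold: power ≥ 0.80 is conventionally adequate.
Power ≈ 0.96 → the study is adequately powered (power ≥ 0.80).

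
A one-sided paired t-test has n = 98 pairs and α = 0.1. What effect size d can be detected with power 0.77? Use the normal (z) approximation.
d ≈ 0.20

Minimum detectable effect (paired t-test, normal approximation):
d = (z_α + z_β) / √n
d = (1.282 + 0.739) / √98
d = 2.020 / 9.899
d ≈ 0.20

By Cohen's convention (0.2 small / 0.5 medium / 0.8 large): small effect.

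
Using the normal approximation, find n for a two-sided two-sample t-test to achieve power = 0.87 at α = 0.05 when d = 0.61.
n = 52 per group

Sample size formula (two-sample t-test, normal approximation):
n = 2 · ((z_{α/2} + z_β) / d)²

z_{α/2} = 1.960 (for α = 0.05, two-sided)
z_β = 1.126 (for power = 0.87)
d = 0.61

n = 2 · ((1.960 + 1.126) / 0.61)²
n = 2 · (5.059)²
n ≈ 51.19
Round up to the next whole number: n = 52 per group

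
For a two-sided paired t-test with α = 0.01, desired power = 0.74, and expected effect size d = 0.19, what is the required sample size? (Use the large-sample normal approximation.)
n = 288 pairs

Sample size formula (paired t-test, normal approximation):
n = ((z_{α/2} + z_β) / d)²

z_{α/2} = 2.576 (for α = 0.01, two-sided)
z_β = 0.643 (for power = 0.74)
d = 0.19

n = ((2.576 + 0.643) / 0.19)²
n = (16.942)²
n ≈ 287.03
Round up to the next whole number: n = 288 pairs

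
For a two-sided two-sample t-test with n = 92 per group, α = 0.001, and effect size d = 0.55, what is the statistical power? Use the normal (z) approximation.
Power ≈ 0.67

Power calculation (two-sample t-test, normal approximation):
z_β = d · √(n/2) - z_{α/2}
z_β = 0.55 · √(92/2) - 3.291
z_β = 0.55 · 6.782 - 3.291
z_β = 0.440

Power = Φ(z_β) = Φ(0.440) ≈ 0.670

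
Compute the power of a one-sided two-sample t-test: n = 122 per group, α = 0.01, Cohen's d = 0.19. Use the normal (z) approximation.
Power ≈ 0.20

Power calculation (two-sample t-test, normal approximation):
z_β = d · √(n/2) - z_α
z_β = 0.19 · √(122/2) - 2.326
z_β = 0.19 · 7.810 - 2.326
z_β = -0.842

Power = Φ(z_β) = Φ(-0.842) ≈ 0.200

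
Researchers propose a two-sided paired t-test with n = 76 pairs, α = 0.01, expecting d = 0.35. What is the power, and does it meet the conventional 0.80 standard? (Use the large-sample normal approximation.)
Power ≈ 0.68; the study is underpowered (power < 0.80)

Power calculation (paired t-test, normal approximation):
z_β = d · √n - z_{α/2}
z_β = 0.35 · √76 - 2.576
z_β = 0.35 · 8.718 - 2.576
z_β = 0.475

Power = Φ(z_β) = Φ(0.475) ≈ 0.683

Effect size d = 0.35 is small by Cohen's convention (0.2/0.5/0.8).

Threshold: power ≥ 0.80 is conventionally adequate.
Power ≈ 0.68 → the study is underpowered (power < 0.80).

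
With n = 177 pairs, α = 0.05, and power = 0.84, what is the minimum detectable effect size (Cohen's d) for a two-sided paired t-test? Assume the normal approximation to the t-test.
d ≈ 0.22

Minimum detectable effect (paired t-test, normal approximation):
d = (z_{α/2} + z_β) / √n
d = (1.960 + 0.994) / √177
d = 2.954 / 13.304
d ≈ 0.22

By Cohen's convention (0.2 small / 0.5 medium / 0.8 large): small effect.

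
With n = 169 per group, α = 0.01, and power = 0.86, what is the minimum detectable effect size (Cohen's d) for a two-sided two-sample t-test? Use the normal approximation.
d ≈ 0.40

Minimum detectable effect (two-sample t-test, normal approximation):
d = (z_{α/2} + z_β) / √(n/2)
d = (2.576 + 1.080) / √(169/2)
d = 3.656 / 9.192
d ≈ 0.40

By Cohen's convention (0.2 small / 0.5 medium / 0.8 large): small effect.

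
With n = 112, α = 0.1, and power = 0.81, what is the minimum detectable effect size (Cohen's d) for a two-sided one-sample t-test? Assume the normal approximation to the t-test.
d ≈ 0.24

Minimum detectable effect (one-sample t-test, normal approximation):
d = (z_{α/2} + z_β) / √n
d = (1.645 + 0.878) / √112
d = 2.523 / 10.583
d ≈ 0.24

By Cohen's convention (0.2 small / 0.5 medium / 0.8 large): small effect.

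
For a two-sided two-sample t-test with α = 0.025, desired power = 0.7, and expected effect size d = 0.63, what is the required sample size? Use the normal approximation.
n = 39 per group

Sample size formula (two-sample t-test, normal approximation):
n = 2 · ((z_{α/2} + z_β) / d)²

z_{α/2} = 2.241 (for α = 0.025, two-sided)
z_β = 0.524 (for power = 0.7)
d = 0.63

n = 2 · ((2.241 + 0.524) / 0.63)²
n = 2 · (4.389)²
n ≈ 38.53
Round up to the next whole number: n = 39 per group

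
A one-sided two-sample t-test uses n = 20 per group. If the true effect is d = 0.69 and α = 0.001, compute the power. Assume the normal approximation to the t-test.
Power ≈ 0.18

Power calculation (two-sample t-test, normal approximation):
z_β = d · √(n/2) - z_α
z_β = 0.69 · √(20/2) - 3.090
z_β = 0.69 · 3.162 - 3.090
z_β = -0.908

Power = Φ(z_β) = Φ(-0.908) ≈ 0.182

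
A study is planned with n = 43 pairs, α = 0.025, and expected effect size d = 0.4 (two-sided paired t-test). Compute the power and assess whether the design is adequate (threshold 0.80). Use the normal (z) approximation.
Power ≈ 0.65; the study is underpowered (power < 0.80)

Power calculation (paired t-test, normal approximation):
z_β = d · √n - z_{α/2}
z_β = 0.4 · √43 - 2.241
z_β = 0.4 · 6.557 - 2.241
z_β = 0.382

Power = Φ(z_β) = Φ(0.382) ≈ 0.649

Effect size d = 0.4 is small by Cohen's convention (0.2/0.5/0.8).

Threshold: power ≥ 0.80 is conventionally adequate.
Power ≈ 0.65 → the study is underpowered (power < 0.80).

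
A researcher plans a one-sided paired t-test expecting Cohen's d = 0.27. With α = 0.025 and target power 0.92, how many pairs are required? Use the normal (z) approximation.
n = 156 pairs

Sample size formula (paired t-test, normal approximation):
n = ((z_α + z_β) / d)²

z_α = 1.960 (for α = 0.025, one-sided)
z_β = 1.405 (for power = 0.92)
d = 0.27

n = ((1.960 + 1.405) / 0.27)²
n = (12.463)²
n ≈ 155.33
Round up to the next whole number: n = 156 pairs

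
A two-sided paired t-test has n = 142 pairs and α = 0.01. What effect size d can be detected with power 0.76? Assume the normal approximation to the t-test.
d ≈ 0.28

Minimum detectable effect (paired t-test, normal approximation):
d = (z_{α/2} + z_β) / √n
d = (2.576 + 0.706) / √142
d = 3.282 / 11.916
d ≈ 0.28

By Cohen's convention (0.2 small / 0.5 medium / 0.8 large): small effect.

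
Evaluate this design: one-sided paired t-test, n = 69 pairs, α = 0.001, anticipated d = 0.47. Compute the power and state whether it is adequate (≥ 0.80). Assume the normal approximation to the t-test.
Power ≈ 0.79; the study is underpowered (power < 0.80)

Power calculation (paired t-test, normal approximation):
z_β = d · √n - z_α
z_β = 0.47 · √69 - 3.090
z_β = 0.47 · 8.307 - 3.090
z_β = 0.814

Power = Φ(z_β) = Φ(0.814) ≈ 0.792

Effect size d = 0.47 is small by Cohen's convention (0.2/0.5/0.8).

Threshold: power ≥ 0.80 is conventionally adequate.
Power ≈ 0.79 → the study is underpowered (power < 0.80).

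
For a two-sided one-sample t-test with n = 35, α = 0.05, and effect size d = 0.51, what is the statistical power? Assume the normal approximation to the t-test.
Power ≈ 0.85

Power calculation (one-sample t-test, normal approximation):
z_β = d · √n - z_{α/2}
z_β = 0.51 · √35 - 1.960
z_β = 0.51 · 5.916 - 1.960
z_β = 1.057

Power = Φ(z_β) = Φ(1.057) ≈ 0.855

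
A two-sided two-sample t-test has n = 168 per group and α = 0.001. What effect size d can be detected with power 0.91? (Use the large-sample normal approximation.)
d ≈ 0.51

Minimum detectable effect (two-sample t-test, normal approximation):
d = (z_{α/2} + z_β) / √(n/2)
d = (3.291 + 1.341) / √(168/2)
d = 4.631 / 9.165
d ≈ 0.51

By Cohen's convention (0.2 small / 0.5 medium / 0.8 large): medium effect.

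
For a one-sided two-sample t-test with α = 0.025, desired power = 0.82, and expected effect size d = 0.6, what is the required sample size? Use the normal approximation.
n = 46 per group

Sample size formula (two-sample t-test, normal approximation):
n = 2 · ((z_α + z_β) / d)²

z_α = 1.960 (for α = 0.025, one-sided)
z_β = 0.915 (for power = 0.82)
d = 0.6

n = 2 · ((1.960 + 0.915) / 0.6)²
n = 2 · (4.792)²
n ≈ 45.93
Round up to the next whole number: n = 46 per group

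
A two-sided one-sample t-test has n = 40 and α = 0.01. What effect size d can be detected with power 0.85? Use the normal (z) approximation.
d ≈ 0.57

Minimum detectable effect (one-sample t-test, normal approximation):
d = (z_{α/2} + z_β) / √n
d = (2.576 + 1.036) / √40
d = 3.612 / 6.325
d ≈ 0.57

By Cohen's convention (0.2 small / 0.5 medium / 0.8 large): medium effect.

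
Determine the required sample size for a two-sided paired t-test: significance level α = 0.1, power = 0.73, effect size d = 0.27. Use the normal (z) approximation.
n = 70 pairs

Sample size formula (paired t-test, normal approximation):
n = ((z_{α/2} + z_β) / d)²

z_{α/2} = 1.645 (for α = 0.1, two-sided)
z_β = 0.613 (for power = 0.73)
d = 0.27

n = ((1.645 + 0.613) / 0.27)²
n = (8.363)²
n ≈ 69.94
Round up to the next whole number: n = 70 pairs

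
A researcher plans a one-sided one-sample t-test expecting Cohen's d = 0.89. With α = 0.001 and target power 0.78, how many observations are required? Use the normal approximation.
n = 19

Sample size formula (one-sample t-test, normal approximation):
n = ((z_α + z_β) / d)²

z_α = 3.090 (for α = 0.001, one-sided)
z_β = 0.772 (for power = 0.78)
d = 0.89

n = ((3.090 + 0.772) / 0.89)²
n = (4.339)²
n ≈ 18.83
Round up to the next whole number: n = 19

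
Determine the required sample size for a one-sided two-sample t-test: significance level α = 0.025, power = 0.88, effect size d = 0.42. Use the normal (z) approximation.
n = 112 per group

Sample size formula (two-sample t-test, normal approximation):
n = 2 · ((z_α + z_β) / d)²

z_α = 1.960 (for α = 0.025, one-sided)
z_β = 1.175 (for power = 0.88)
d = 0.42

n = 2 · ((1.960 + 1.175) / 0.42)²
n = 2 · (7.464)²
n ≈ 111.42
Round up to the next whole number: n = 112 per group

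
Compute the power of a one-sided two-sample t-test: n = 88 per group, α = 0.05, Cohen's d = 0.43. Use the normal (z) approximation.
Power ≈ 0.89

Power calculation (two-sample t-test, normal approximation):
z_β = d · √(n/2) - z_α
z_β = 0.43 · √(88/2) - 1.645
z_β = 0.43 · 6.633 - 1.645
z_β = 1.207

Power = Φ(z_β) = Φ(1.207) ≈ 0.886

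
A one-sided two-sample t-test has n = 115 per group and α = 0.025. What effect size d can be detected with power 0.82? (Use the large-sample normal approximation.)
d ≈ 0.38

Minimum detectable effect (two-sample t-test, normal approximation):
d = (z_α + z_β) / √(n/2)
d = (1.960 + 0.915) / √(115/2)
d = 2.875 / 7.583
d ≈ 0.38

By Cohen's convention (0.2 small / 0.5 medium / 0.8 large): small effect.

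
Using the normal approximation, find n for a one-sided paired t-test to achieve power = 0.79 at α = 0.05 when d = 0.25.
n = 97 pairs

Sample size formula (paired t-test, normal approximation):
n = ((z_α + z_β) / d)²

z_α = 1.645 (for α = 0.05, one-sided)
z_β = 0.806 (for power = 0.79)
d = 0.25

n = ((1.645 + 0.806) / 0.25)²
n = (9.804)²
n ≈ 96.12
Round up to the next whole number: n = 97 pairs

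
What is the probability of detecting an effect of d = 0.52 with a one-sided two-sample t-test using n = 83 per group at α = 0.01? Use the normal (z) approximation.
Power ≈ 0.85

Power calculation (two-sample t-test, normal approximation):
z_β = d · √(n/2) - z_α
z_β = 0.52 · √(83/2) - 2.326
z_β = 0.52 · 6.442 - 2.326
z_β = 1.024

Power = Φ(z_β) = Φ(1.024) ≈ 0.847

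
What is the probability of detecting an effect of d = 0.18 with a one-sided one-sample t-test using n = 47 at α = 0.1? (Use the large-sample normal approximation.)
Power ≈ 0.48

Power calculation (one-sample t-test, normal approximation):
z_β = d · √n - z_α
z_β = 0.18 · √47 - 1.282
z_β = 0.18 · 6.856 - 1.282
z_β = -0.048

Power = Φ(z_β) = Φ(-0.048) ≈ 0.481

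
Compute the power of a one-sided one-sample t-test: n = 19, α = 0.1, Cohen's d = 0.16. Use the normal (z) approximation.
Power ≈ 0.28

Power calculation (one-sample t-test, normal approximation):
z_β = d · √n - z_α
z_β = 0.16 · √19 - 1.282
z_β = 0.16 · 4.359 - 1.282
z_β = -0.584

Power = Φ(z_β) = Φ(-0.584) ≈ 0.280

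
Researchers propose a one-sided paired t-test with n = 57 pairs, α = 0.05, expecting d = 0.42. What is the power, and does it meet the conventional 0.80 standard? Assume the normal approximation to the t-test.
Power ≈ 0.94; the study is adequately powered (power ≥ 0.80)

Power calculation (paired t-test, normal approximation):
z_β = d · √n - z_α
z_β = 0.42 · √57 - 1.645
z_β = 0.42 · 7.550 - 1.645
z_β = 1.526

Power = Φ(z_β) = Φ(1.526) ≈ 0.937

Effect size d = 0.42 is small by Cohen's convention (0.2/0.5/0.8).

Threshold: power ≥ 0.80 is conventionally adequate.
Power ≈ 0.94 → the study is adequately powered (power ≥ 0.80).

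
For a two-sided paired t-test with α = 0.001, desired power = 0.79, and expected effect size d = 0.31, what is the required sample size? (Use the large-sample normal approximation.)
n = 175 pairs

Sample size formula (paired t-test, normal approximation):
n = ((z_{α/2} + z_β) / d)²

z_{α/2} = 3.291 (for α = 0.001, two-sided)
z_β = 0.806 (for power = 0.79)
d = 0.31

n = ((3.291 + 0.806) / 0.31)²
n = (13.216)²
n ≈ 174.66
Round up to the next whole number: n = 175 pairs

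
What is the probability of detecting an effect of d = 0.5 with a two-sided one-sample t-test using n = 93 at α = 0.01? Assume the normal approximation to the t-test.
Power ≈ 0.99

Power calculation (one-sample t-test, normal approximation):
z_β = d · √n - z_{α/2}
z_β = 0.5 · √93 - 2.576
z_β = 0.5 · 9.644 - 2.576
z_β = 2.246

Power = Φ(z_β) = Φ(2.246) ≈ 0.988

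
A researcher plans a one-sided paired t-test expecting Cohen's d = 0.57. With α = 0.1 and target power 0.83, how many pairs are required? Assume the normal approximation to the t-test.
n = 16 pairs

Sample size formula (paired t-test, normal approximation):
n = ((z_α + z_β) / d)²

z_α = 1.282 (for α = 0.1, one-sided)
z_β = 0.954 (for power = 0.83)
d = 0.57

n = ((1.282 + 0.954) / 0.57)²
n = (3.923)²
n ≈ 15.39
Round up to the next whole number: n = 16 pairs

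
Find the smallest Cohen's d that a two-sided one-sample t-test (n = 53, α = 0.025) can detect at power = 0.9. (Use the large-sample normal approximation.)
d ≈ 0.48

Minimum detectable effect (one-sample t-test, normal approximation):
d = (z_{α/2} + z_β) / √n
d = (2.241 + 1.282) / √53
d = 3.523 / 7.280
d ≈ 0.48

By Cohen's convention (0.2 small / 0.5 medium / 0.8 large): small effect.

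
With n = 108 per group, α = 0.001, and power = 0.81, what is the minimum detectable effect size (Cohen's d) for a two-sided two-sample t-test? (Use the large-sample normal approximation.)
d ≈ 0.57

Minimum detectable effect (two-sample t-test, normal approximation):
d = (z_{α/2} + z_β) / √(n/2)
d = (3.291 + 0.878) / √(108/2)
d = 4.168 / 7.348
d ≈ 0.57

By Cohen's convention (0.2 small / 0.5 medium / 0.8 large): medium effect.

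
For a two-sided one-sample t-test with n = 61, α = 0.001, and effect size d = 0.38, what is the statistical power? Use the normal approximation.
Power ≈ 0.37

Power calculation (one-sample t-test, normal approximation):
z_β = d · √n - z_{α/2}
z_β = 0.38 · √61 - 3.291
z_β = 0.38 · 7.810 - 3.291
z_β = -0.323

Power = Φ(z_β) = Φ(-0.323) ≈ 0.373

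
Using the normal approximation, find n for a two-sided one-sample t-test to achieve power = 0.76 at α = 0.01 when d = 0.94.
n = 13

Sample size formula (one-sample t-test, normal approximation):
n = ((z_{α/2} + z_β) / d)²

z_{α/2} = 2.576 (for α = 0.01, two-sided)
z_β = 0.706 (for power = 0.76)
d = 0.94

n = ((2.576 + 0.706) / 0.94)²
n = (3.491)²
n ≈ 12.19
Round up to the next whole number: n = 13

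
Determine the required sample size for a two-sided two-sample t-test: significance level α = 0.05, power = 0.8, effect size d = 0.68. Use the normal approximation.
n = 34 per group

Sample size formula (two-sample t-test, normal approximation):
n = 2 · ((z_{α/2} + z_β) / d)²

z_{α/2} = 1.960 (for α = 0.05, two-sided)
z_β = 0.842 (for power = 0.8)
d = 0.68

n = 2 · ((1.960 + 0.842) / 0.68)²
n = 2 · (4.121)²
n ≈ 33.97
Round up to the next whole number: n = 34 per group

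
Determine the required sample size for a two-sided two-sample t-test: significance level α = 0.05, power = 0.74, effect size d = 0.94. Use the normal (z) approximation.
n = 16 per group

Sample size formula (two-sample t-test, normal approximation):
n = 2 · ((z_{α/2} + z_β) / d)²

z_{α/2} = 1.960 (for α = 0.05, two-sided)
z_β = 0.643 (for power = 0.74)
d = 0.94

n = 2 · ((1.960 + 0.643) / 0.94)²
n = 2 · (2.769)²
n ≈ 15.33
Round up to the next whole number: n = 16 per group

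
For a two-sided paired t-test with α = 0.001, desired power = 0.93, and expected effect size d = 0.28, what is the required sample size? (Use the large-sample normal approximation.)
n = 290 pairs

Sample size formula (paired t-test, normal approximation):
n = ((z_{α/2} + z_β) / d)²

z_{α/2} = 3.291 (for α = 0.001, two-sided)
z_β = 1.476 (for power = 0.93)
d = 0.28

n = ((3.291 + 1.476) / 0.28)²
n = (17.025)²
n ≈ 289.85
Round up to the next whole number: n = 290 pairs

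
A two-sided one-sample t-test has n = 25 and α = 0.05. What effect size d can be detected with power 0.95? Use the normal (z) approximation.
d ≈ 0.72

Minimum detectable effect (one-sample t-test, normal approximation):
d = (z_{α/2} + z_β) / √n
d = (1.960 + 1.645) / √25
d = 3.605 / 5.000
d ≈ 0.72

By Cohen's convention (0.2 small / 0.5 medium / 0.8 large): medium effect.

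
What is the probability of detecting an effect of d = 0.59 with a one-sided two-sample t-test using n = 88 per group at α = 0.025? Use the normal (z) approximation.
Power ≈ 0.97

Power calculation (two-sample t-test, normal approximation):
z_β = d · √(n/2) - z_α
z_β = 0.59 · √(88/2) - 1.960
z_β = 0.59 · 6.633 - 1.960
z_β = 1.954

Power = Φ(z_β) = Φ(1.954) ≈ 0.975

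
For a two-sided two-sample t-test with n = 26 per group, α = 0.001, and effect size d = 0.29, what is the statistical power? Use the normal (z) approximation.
Power ≈ 0.01

Power calculation (two-sample t-test, normal approximation):
z_β = d · √(n/2) - z_{α/2}
z_β = 0.29 · √(26/2) - 3.291
z_β = 0.29 · 3.606 - 3.291
z_β = -2.245

Power = Φ(z_β) = Φ(-2.245) ≈ 0.012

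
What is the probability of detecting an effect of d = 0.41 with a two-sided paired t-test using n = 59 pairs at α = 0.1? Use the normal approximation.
Power ≈ 0.93

Power calculation (paired t-test, normal approximation):
z_β = d · √n - z_{α/2}
z_β = 0.41 · √59 - 1.645
z_β = 0.41 · 7.681 - 1.645
z_β = 1.504

Power = Φ(z_β) = Φ(1.504) ≈ 0.934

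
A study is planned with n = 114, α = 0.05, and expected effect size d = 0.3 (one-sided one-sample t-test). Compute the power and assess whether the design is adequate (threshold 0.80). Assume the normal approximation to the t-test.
Power ≈ 0.94; the study is adequately powered (power ≥ 0.80)

Power calculation (one-sample t-test, normal approximation):
z_β = d · √n - z_α
z_β = 0.3 · √114 - 1.645
z_β = 0.3 · 10.677 - 1.645
z_β = 1.558

Power = Φ(z_β) = Φ(1.558) ≈ 0.940

Effect size d = 0.3 is small by Cohen's convention (0.2/0.5/0.8).

Threshold: power ≥ 0.80 is conventionally adequate.
Power ≈ 0.94 → the study is adequately powered (power ≥ 0.80).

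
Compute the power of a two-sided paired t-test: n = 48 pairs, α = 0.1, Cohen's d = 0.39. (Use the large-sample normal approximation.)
Power ≈ 0.85

Power calculation (paired t-test, normal approximation):
z_β = d · √n - z_{α/2}
z_β = 0.39 · √48 - 1.645
z_β = 0.39 · 6.928 - 1.645
z_β = 1.057

Power = Φ(z_β) = Φ(1.057) ≈ 0.855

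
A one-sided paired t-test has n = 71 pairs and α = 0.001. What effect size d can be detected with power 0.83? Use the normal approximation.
d ≈ 0.48

Minimum detectable effect (paired t-test, normal approximation):
d = (z_α + z_β) / √n
d = (3.090 + 0.954) / √71
d = 4.044 / 8.426
d ≈ 0.48

By Cohen's convention (0.2 small / 0.5 medium / 0.8 large): small effect.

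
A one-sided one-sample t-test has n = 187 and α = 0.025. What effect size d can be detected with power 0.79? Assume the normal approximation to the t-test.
d ≈ 0.20

Minimum detectable effect (one-sample t-test, normal approximation):
d = (z_α + z_β) / √n
d = (1.960 + 0.806) / √187
d = 2.766 / 13.675
d ≈ 0.20

By Cohen's convention (0.2 small / 0.5 medium / 0.8 large): small effect.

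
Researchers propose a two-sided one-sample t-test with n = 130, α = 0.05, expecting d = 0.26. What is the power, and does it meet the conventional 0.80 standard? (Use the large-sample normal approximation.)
Power ≈ 0.84; the study is adequately powered (power ≥ 0.80)

Power calculation (one-sample t-test, normal approximation):
z_β = d · √n - z_{α/2}
z_β = 0.26 · √130 - 1.960
z_β = 0.26 · 11.402 - 1.960
z_β = 1.004

Power = Φ(z_β) = Φ(1.004) ≈ 0.842

Effect size d = 0.26 is small by Cohen's convention (0.2/0.5/0.8).

Threshold: power ≥ 0.80 is conventionally adequate.
Power ≈ 0.84 → the study is adequately powered (power ≥ 0.80).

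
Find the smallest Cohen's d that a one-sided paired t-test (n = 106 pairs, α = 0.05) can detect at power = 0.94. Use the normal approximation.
d ≈ 0.31

Minimum detectable effect (paired t-test, normal approximation):
d = (z_α + z_β) / √n
d = (1.645 + 1.555) / √106
d = 3.200 / 10.296
d ≈ 0.31

By Cohen's convention (0.2 small / 0.5 medium / 0.8 large): small effect.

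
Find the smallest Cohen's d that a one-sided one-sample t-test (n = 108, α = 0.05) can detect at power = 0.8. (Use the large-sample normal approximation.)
d ≈ 0.24

Minimum detectable effect (one-sample t-test, normal approximation):
d = (z_α + z_β) / √n
d = (1.645 + 0.842) / √108
d = 2.486 / 10.392
d ≈ 0.24

By Cohen's convention (0.2 small / 0.5 medium / 0.8 large): small effect.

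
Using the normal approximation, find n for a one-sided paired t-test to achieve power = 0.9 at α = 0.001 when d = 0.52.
n = 71 pairs

Sample size formula (paired t-test, normal approximation):
n = ((z_α + z_β) / d)²

z_α = 3.090 (for α = 0.001, one-sided)
z_β = 1.282 (for power = 0.9)
d = 0.52

n = ((3.090 + 1.282) / 0.52)²
n = (8.408)²
n ≈ 70.69
Round up to the next whole number: n = 71 pairs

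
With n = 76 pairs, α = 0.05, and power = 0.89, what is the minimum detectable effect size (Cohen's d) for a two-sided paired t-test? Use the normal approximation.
d ≈ 0.37

Minimum detectable effect (paired t-test, normal approximation):
d = (z_{α/2} + z_β) / √n
d = (1.960 + 1.227) / √76
d = 3.186 / 8.718
d ≈ 0.37

By Cohen's convention (0.2 small / 0.5 medium / 0.8 large): small effect.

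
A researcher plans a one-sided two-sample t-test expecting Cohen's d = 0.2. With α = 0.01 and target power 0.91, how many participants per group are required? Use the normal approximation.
n = 673 per group

Sample size formula (two-sample t-test, normal approximation):
n = 2 · ((z_α + z_β) / d)²

z_α = 2.326 (for α = 0.01, one-sided)
z_β = 1.341 (for power = 0.91)
d = 0.2

n = 2 · ((2.326 + 1.341) / 0.2)²
n = 2 · (18.335)²
n ≈ 672.34
Round up to the next whole number: n = 673 per group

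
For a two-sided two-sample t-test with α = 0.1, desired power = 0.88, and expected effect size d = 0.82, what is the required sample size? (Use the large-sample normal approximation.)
n = 24 per group

Sample size formula (two-sample t-test, normal approximation):
n = 2 · ((z_{α/2} + z_β) / d)²

z_{α/2} = 1.645 (for α = 0.1, two-sided)
z_β = 1.175 (for power = 0.88)
d = 0.82

n = 2 · ((1.645 + 1.175) / 0.82)²
n = 2 · (3.439)²
n ≈ 23.65
Round up to the next whole number: n = 24 per group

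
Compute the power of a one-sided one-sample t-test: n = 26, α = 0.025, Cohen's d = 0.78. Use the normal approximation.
Power ≈ 0.98

Power calculation (one-sample t-test, normal approximation):
z_β = d · √n - z_α
z_β = 0.78 · √26 - 1.960
z_β = 0.78 · 5.099 - 1.960
z_β = 2.017

Power = Φ(z_β) = Φ(2.017) ≈ 0.978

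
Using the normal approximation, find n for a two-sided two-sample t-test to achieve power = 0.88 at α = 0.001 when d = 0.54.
n = 137 per group

Sample size formula (two-sample t-test, normal approximation):
n = 2 · ((z_{α/2} + z_β) / d)²

z_{α/2} = 3.291 (for α = 0.001, two-sided)
z_β = 1.175 (for power = 0.88)
d = 0.54

n = 2 · ((3.291 + 1.175) / 0.54)²
n = 2 · (8.270)²
n ≈ 136.79
Round up to the next whole number: n = 137 per group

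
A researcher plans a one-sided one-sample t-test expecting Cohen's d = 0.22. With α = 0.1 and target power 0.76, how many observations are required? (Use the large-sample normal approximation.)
n = 82

Sample size formula (one-sample t-test, normal approximation):
n = ((z_α + z_β) / d)²

z_α = 1.282 (for α = 0.1, one-sided)
z_β = 0.706 (for power = 0.76)
d = 0.22

n = ((1.282 + 0.706) / 0.22)²
n = (9.036)²
n ≈ 81.65
Round up to the next whole number: n = 82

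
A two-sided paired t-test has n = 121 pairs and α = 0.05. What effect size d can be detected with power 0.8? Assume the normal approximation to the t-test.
d ≈ 0.25

Minimum detectable effect (paired t-test, normal approximation):
d = (z_{α/2} + z_β) / √n
d = (1.960 + 0.842) / √121
d = 2.802 / 11.000
d ≈ 0.25

By Cohen's convention (0.2 small / 0.5 medium / 0.8 large): small effect.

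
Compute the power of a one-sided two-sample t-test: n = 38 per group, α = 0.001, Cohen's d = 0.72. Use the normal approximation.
Power ≈ 0.52

Power calculation (two-sample t-test, normal approximation):
z_β = d · √(n/2) - z_α
z_β = 0.72 · √(38/2) - 3.090
z_β = 0.72 · 4.359 - 3.090
z_β = 0.048

Power = Φ(z_β) = Φ(0.048) ≈ 0.519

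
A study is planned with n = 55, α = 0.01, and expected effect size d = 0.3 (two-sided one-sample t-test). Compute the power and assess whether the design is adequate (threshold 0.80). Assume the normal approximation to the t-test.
Power ≈ 0.36; the study is underpowered (power < 0.80)

Power calculation (one-sample t-test, normal approximation):
z_β = d · √n - z_{α/2}
z_β = 0.3 · √55 - 2.576
z_β = 0.3 · 7.416 - 2.576
z_β = -0.351

Power = Φ(z_β) = Φ(-0.351) ≈ 0.363

Effect size d = 0.3 is small by Cohen's convention (0.2/0.5/0.8).

Threshold: power ≥ 0.80 is conventionally adequate.
Power ≈ 0.36 → the study is underpowered (power < 0.80).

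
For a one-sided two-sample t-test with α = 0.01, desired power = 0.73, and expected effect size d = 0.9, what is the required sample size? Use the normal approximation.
n = 22 per group

Sample size formula (two-sample t-test, normal approximation):
n = 2 · ((z_α + z_β) / d)²

z_α = 2.326 (for α = 0.01, one-sided)
z_β = 0.613 (for power = 0.73)
d = 0.9

n = 2 · ((2.326 + 0.613) / 0.9)²
n = 2 · (3.266)²
n ≈ 21.33
Round up to the next whole number: n = 22 per group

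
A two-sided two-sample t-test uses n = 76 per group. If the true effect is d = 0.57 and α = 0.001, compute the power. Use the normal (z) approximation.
Power ≈ 0.59

Power calculation (two-sample t-test, normal approximation):
z_β = d · √(n/2) - z_{α/2}
z_β = 0.57 · √(76/2) - 3.291
z_β = 0.57 · 6.164 - 3.291
z_β = 0.223

Power = Φ(z_β) = Φ(0.223) ≈ 0.588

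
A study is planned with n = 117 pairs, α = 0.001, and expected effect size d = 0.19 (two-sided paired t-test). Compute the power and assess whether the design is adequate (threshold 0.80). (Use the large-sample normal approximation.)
Power ≈ 0.11; the study is underpowered (power < 0.80)

Power calculation (paired t-test, normal approximation):
z_β = d · √n - z_{α/2}
z_β = 0.19 · √117 - 3.291
z_β = 0.19 · 10.817 - 3.291
z_β = -1.235

Power = Φ(z_β) = Φ(-1.235) ≈ 0.108

Effect size d = 0.19 is very small by Cohen's convention (0.2/0.5/0.8).

Threshold: power ≥ 0.80 is conventionally adequate.
Power ≈ 0.11 → the study is underpowered (power < 0.80).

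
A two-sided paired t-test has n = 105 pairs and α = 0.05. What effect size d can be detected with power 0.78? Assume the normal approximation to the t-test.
d ≈ 0.27

Minimum detectable effect (paired t-test, normal approximation):
d = (z_{α/2} + z_β) / √n
d = (1.960 + 0.772) / √105
d = 2.732 / 10.247
d ≈ 0.27

By Cohen's convention (0.2 small / 0.5 medium / 0.8 large): small effect.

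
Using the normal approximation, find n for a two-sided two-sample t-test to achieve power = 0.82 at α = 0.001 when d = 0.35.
n = 289 per group

Sample size formula (two-sample t-test, normal approximation):
n = 2 · ((z_{α/2} + z_β) / d)²

z_{α/2} = 3.291 (for α = 0.001, two-sided)
z_β = 0.915 (for power = 0.82)
d = 0.35

n = 2 · ((3.291 + 0.915) / 0.35)²
n = 2 · (12.017)²
n ≈ 288.82
Round up to the next whole number: n = 289 per group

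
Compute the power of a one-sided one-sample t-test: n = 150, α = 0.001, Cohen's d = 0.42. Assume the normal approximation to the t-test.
Power ≈ 0.98

Power calculation (one-sample t-test, normal approximation):
z_β = d · √n - z_α
z_β = 0.42 · √150 - 3.090
z_β = 0.42 · 12.247 - 3.090
z_β = 2.054

Power = Φ(z_β) = Φ(2.054) ≈ 0.980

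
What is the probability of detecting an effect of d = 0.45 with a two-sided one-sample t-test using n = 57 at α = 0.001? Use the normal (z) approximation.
Power ≈ 0.54

Power calculation (one-sample t-test, normal approximation):
z_β = d · √n - z_{α/2}
z_β = 0.45 · √57 - 3.291
z_β = 0.45 · 7.550 - 3.291
z_β = 0.107

Power = Φ(z_β) = Φ(0.107) ≈ 0.543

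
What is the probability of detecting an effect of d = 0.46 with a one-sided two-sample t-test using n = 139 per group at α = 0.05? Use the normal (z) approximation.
Power ≈ 0.99

Power calculation (two-sample t-test, normal approximation):
z_β = d · √(n/2) - z_α
z_β = 0.46 · √(139/2) - 1.645
z_β = 0.46 · 8.337 - 1.645
z_β = 2.190

Power = Φ(z_β) = Φ(2.190) ≈ 0.986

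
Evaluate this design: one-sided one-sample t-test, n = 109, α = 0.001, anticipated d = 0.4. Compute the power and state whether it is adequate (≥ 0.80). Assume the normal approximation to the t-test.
Power ≈ 0.86; the study is adequately powered (power ≥ 0.80)

Power calculation (one-sample t-test, normal approximation):
z_β = d · √n - z_α
z_β = 0.4 · √109 - 3.090
z_β = 0.4 · 10.440 - 3.090
z_β = 1.086

Power = Φ(z_β) = Φ(1.086) ≈ 0.861

Effect size d = 0.4 is small by Cohen's convention (0.2/0.5/0.8).

Threshold: power ≥ 0.80 is conventionally adequate.
Power ≈ 0.86 → the study is adequately powered (power ≥ 0.80).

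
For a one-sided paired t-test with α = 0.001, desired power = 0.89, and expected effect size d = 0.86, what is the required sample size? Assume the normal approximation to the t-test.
n = 26 pairs

Sample size formula (paired t-test, normal approximation):
n = ((z_α + z_β) / d)²

z_α = 3.090 (for α = 0.001, one-sided)
z_β = 1.227 (for power = 0.89)
d = 0.86

n = ((3.090 + 1.227) / 0.86)²
n = (5.020)²
n ≈ 25.20
Round up to the next whole number: n = 26 pairs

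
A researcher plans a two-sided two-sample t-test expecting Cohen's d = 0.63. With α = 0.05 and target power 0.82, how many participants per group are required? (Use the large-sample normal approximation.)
n = 42 per group

Sample size formula (two-sample t-test, normal approximation):
n = 2 · ((z_{α/2} + z_β) / d)²

z_{α/2} = 1.960 (for α = 0.05, two-sided)
z_β = 0.915 (for power = 0.82)
d = 0.63

n = 2 · ((1.960 + 0.915) / 0.63)²
n = 2 · (4.563)²
n ≈ 41.64
Round up to the next whole number: n = 42 per group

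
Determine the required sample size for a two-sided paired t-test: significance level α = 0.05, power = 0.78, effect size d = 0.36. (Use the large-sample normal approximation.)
n = 58 pairs

Sample size formula (paired t-test, normal approximation):
n = ((z_{α/2} + z_β) / d)²

z_{α/2} = 1.960 (for α = 0.05, two-sided)
z_β = 0.772 (for power = 0.78)
d = 0.36

n = ((1.960 + 0.772) / 0.36)²
n = (7.589)²
n ≈ 57.59
Round up to the next whole number: n = 58 pairs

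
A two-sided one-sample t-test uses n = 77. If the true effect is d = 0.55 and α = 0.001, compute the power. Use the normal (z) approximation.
Power ≈ 0.94

Power calculation (one-sample t-test, normal approximation):
z_β = d · √n - z_{α/2}
z_β = 0.55 · √77 - 3.291
z_β = 0.55 · 8.775 - 3.291
z_β = 1.536

Power = Φ(z_β) = Φ(1.536) ≈ 0.938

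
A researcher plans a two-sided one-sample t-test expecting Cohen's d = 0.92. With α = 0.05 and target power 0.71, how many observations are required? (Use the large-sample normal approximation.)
n = 8

Sample size formula (one-sample t-test, normal approximation):
n = ((z_{α/2} + z_β) / d)²

z_{α/2} = 1.960 (for α = 0.05, two-sided)
z_β = 0.553 (for power = 0.71)
d = 0.92

n = ((1.960 + 0.553) / 0.92)²
n = (2.732)²
n ≈ 7.46
Round up to the next whole number: n = 8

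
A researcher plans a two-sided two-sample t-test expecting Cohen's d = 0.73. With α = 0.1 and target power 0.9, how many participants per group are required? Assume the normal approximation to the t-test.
n = 33 per group

Sample size formula (two-sample t-test, normal approximation):
n = 2 · ((z_{α/2} + z_β) / d)²

z_{α/2} = 1.645 (for α = 0.1, two-sided)
z_β = 1.282 (for power = 0.9)
d = 0.73

n = 2 · ((1.645 + 1.282) / 0.73)²
n = 2 · (4.010)²
n ≈ 32.16
Round up to the next whole number: n = 33 per group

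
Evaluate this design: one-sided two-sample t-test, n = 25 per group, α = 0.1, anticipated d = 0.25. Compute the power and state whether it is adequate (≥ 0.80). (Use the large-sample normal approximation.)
Power ≈ 0.35; the study is underpowered (power < 0.80)

Power calculation (two-sample t-test, normal approximation):
z_β = d · √(n/2) - z_α
z_β = 0.25 · √(25/2) - 1.282
z_β = 0.25 · 3.536 - 1.282
z_β = -0.398

Power = Φ(z_β) = Φ(-0.398) ≈ 0.345

Effect size d = 0.25 is small by Cohen's convention (0.2/0.5/0.8).

Threshold: power ≥ 0.80 is conventionally adequate.
Power ≈ 0.35 → the study is underpowered (power < 0.80).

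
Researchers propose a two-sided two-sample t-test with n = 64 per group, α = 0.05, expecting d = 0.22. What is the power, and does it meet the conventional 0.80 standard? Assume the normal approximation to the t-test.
Power ≈ 0.24; the study is underpowered (power < 0.80)

Power calculation (two-sample t-test, normal approximation):
z_β = d · √(n/2) - z_{α/2}
z_β = 0.22 · √(64/2) - 1.960
z_β = 0.22 · 5.657 - 1.960
z_β = -0.715

Power = Φ(z_β) = Φ(-0.715) ≈ 0.237

Effect size d = 0.22 is small by Cohen's convention (0.2/0.5/0.8).

Threshold: power ≥ 0.80 is conventionally adequate.
Power ≈ 0.24 → the study is underpowered (power < 0.80).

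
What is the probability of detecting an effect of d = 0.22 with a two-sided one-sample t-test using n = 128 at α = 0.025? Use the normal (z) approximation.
Power ≈ 0.60

Power calculation (one-sample t-test, normal approximation):
z_β = d · √n - z_{α/2}
z_β = 0.22 · √128 - 2.241
z_β = 0.22 · 11.314 - 2.241
z_β = 0.248

Power = Φ(z_β) = Φ(0.248) ≈ 0.598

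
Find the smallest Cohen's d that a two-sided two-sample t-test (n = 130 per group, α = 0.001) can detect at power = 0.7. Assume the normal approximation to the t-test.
d ≈ 0.47

Minimum detectable effect (two-sample t-test, normal approximation):
d = (z_{α/2} + z_β) / √(n/2)
d = (3.291 + 0.524) / √(130/2)
d = 3.815 / 8.062
d ≈ 0.47

By Cohen's convention (0.2 small / 0.5 medium / 0.8 large): small effect.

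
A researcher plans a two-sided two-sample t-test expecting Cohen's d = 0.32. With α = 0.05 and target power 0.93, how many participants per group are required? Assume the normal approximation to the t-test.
n = 231 per group

Sample size formula (two-sample t-test, normal approximation):
n = 2 · ((z_{α/2} + z_β) / d)²

z_{α/2} = 1.960 (for α = 0.05, two-sided)
z_β = 1.476 (for power = 0.93)
d = 0.32

n = 2 · ((1.960 + 1.476) / 0.32)²
n = 2 · (10.738)²
n ≈ 230.61
Round up to the next whole number: n = 231 per group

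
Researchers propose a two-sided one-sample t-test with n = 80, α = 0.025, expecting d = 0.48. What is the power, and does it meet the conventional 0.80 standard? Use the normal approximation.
Power ≈ 0.98; the study is adequately powered (power ≥ 0.80)

Power calculation (one-sample t-test, normal approximation):
z_β = d · √n - z_{α/2}
z_β = 0.48 · √80 - 2.241
z_β = 0.48 · 8.944 - 2.241
z_β = 2.052

Power = Φ(z_β) = Φ(2.052) ≈ 0.980

Effect size d = 0.48 is small by Cohen's convention (0.2/0.5/0.8).

Threshold: power ≥ 0.80 is conventionally adequate.
Power ≈ 0.98 → the study is adequately powered (power ≥ 0.80).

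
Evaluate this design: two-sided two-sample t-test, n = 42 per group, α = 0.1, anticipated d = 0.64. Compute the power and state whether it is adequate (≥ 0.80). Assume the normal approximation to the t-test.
Power ≈ 0.90; the study is adequately powered (power ≥ 0.80)

Power calculation (two-sample t-test, normal approximation):
z_β = d · √(n/2) - z_{α/2}
z_β = 0.64 · √(42/2) - 1.645
z_β = 0.64 · 4.583 - 1.645
z_β = 1.288

Power = Φ(z_β) = Φ(1.288) ≈ 0.901

Effect size d = 0.64 is medium by Cohen's convention (0.2/0.5/0.8).

Threshold: power ≥ 0.80 is conventionally adequate.
Power ≈ 0.90 → the study is adequately powered (power ≥ 0.80).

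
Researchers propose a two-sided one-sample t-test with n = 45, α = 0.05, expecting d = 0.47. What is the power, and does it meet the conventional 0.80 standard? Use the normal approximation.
Power ≈ 0.88; the study is adequately powered (power ≥ 0.80)

Power calculation (one-sample t-test, normal approximation):
z_β = d · √n - z_{α/2}
z_β = 0.47 · √45 - 1.960
z_β = 0.47 · 6.708 - 1.960
z_β = 1.193

Power = Φ(z_β) = Φ(1.193) ≈ 0.884

Effect size d = 0.47 is small by Cohen's convention (0.2/0.5/0.8).

Threshold: power ≥ 0.80 is conventionally adequate.
Power ≈ 0.88 → the study is adequately powered (power ≥ 0.80).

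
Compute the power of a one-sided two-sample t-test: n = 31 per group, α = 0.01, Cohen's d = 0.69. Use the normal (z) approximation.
Power ≈ 0.65

Power calculation (two-sample t-test, normal approximation):
z_β = d · √(n/2) - z_α
z_β = 0.69 · √(31/2) - 2.326
z_β = 0.69 · 3.937 - 2.326
z_β = 0.390

Power = Φ(z_β) = Φ(0.390) ≈ 0.652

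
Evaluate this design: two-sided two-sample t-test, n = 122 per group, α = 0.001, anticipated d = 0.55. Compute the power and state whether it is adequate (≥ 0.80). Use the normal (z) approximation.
Power ≈ 0.84; the study is adequately powered (power ≥ 0.80)

Power calculation (two-sample t-test, normal approximation):
z_β = d · √(n/2) - z_{α/2}
z_β = 0.55 · √(122/2) - 3.291
z_β = 0.55 · 7.810 - 3.291
z_β = 1.005

Power = Φ(z_β) = Φ(1.005) ≈ 0.843

Effect size d = 0.55 is medium by Cohen's convention (0.2/0.5/0.8).

Threshold: power ≥ 0.80 is conventionally adequate.
Power ≈ 0.84 → the study is adequately powered (power ≥ 0.80).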